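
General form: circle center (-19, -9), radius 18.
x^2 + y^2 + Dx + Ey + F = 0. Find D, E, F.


(x+ 19)^2 + (y+ 9)^2 = 18^2
D = -2h = 38, E = -2k = 18
F = h^2+k^2-r^2 = 361+81-324 = 118

D = 38, E = 18, F = 118


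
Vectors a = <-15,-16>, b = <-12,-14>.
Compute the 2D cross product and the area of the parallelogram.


cross = -15*(-14) + 16*(-12) = 210 - 192 = 18
Parallelogram area = |18| = 18

cross = 18, parallelogram area = 18


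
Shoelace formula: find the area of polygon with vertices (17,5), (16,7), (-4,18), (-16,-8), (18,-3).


sum(xi*y_{i+1}) = 17*7 + 16*18 - 4*(-8) - 16*(-3) + 18*5 = 577
sum(yi*x_{i+1}) = 5*16 + 7*(-4) + 18*(-16) - 8*18 - 3*17 = -431
Area = |577 + 431|/2 = 1008/2 = 504.0000

504.0000 sq units


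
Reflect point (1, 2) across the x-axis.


Reflection rule for x-axis: (x, -y)
(1, 2) -> (1, -2)

(1, -2)


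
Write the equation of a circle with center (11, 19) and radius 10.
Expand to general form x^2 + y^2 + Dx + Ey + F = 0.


(x-11)^2 + (y-19)^2 = 10^2
D = -2h = -22, E = -2k = -38
F = h^2+k^2-r^2 = 121+361-100 = 382

x^2 + y^2 - 22x - 38y + 382 = 0


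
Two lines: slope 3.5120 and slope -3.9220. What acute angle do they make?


m1-m2 = 7.434
1+m1*m2 = -12.774064
tan(theta) = |7.434/(-12.774064)| = 0.581960
theta = arctan(|7.434/(-12.774064)|) = 30.1977 degrees (acute angle)

30.1977 degrees


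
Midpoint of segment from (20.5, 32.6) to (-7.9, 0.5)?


Mx = (20.5 - 7.9)/2 = 12.6/2 = 6.3000
My = (32.6 + 0.5)/2 = 33.1/2 = 16.5500

(6.3000, 16.5500)


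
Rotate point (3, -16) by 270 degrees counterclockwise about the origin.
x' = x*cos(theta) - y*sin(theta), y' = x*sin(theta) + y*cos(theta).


cos(270) = 0, sin(270) = -1
x' = 3*0 + 16*(-1) = -16
y' = 3*(-1) - 16*0 = -3

(-16, -3)


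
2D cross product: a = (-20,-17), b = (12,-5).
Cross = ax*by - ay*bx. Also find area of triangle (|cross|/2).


cross = -20*(-5) + 17*12 = 100 + 204 = 304
Triangle area = |304|/2 = 304/2 = 152.0000

cross = 304, triangle area = 152.0000


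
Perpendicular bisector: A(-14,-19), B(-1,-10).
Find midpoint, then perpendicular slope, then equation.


Midpoint = (-7.5, -14.5)
Slope of AB = dy/dx = 9/13 = 0.6923
Perp slope = -dx/dy = -13/9 = -1.4444
b = My - (perp slope)*Mx = -14.5 + (13*(-7.5))/9 = -14.5 - 10.8333 = -25.3333

y = -1.4444x - 25.3333


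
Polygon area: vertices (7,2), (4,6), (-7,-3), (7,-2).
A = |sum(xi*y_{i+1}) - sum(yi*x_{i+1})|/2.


sum(xi*y_{i+1}) = 7*6 + 4*(-3) - 7*(-2) + 7*2 = 58
sum(yi*x_{i+1}) = 2*4 + 6*(-7) - 3*7 - 2*7 = -69
Area = |58 + 69|/2 = 127/2 = 63.5000

63.5000 sq units


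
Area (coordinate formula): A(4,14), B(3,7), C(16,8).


4*(7-8) = -4
3*(8-14) = -18
16*(14-7) = 112
sum = 90
Area = |90|/2 = 45.0000

45.0000 sq units


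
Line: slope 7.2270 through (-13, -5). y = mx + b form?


y + 5 = 7.2270(x + 13)
y = 7.2270x - 5 - 7.2270*(-13)
y = 7.2270x + 88.9510

y = 7.2270x + 88.9510


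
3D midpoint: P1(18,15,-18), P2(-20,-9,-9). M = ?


Mx = (18- 20)/2 = -1.0000
My = (15- 9)/2 = 3.0000
Mz = (-18- 9)/2 = -13.5000

M = (-1.0000, 3.0000, -13.5000)


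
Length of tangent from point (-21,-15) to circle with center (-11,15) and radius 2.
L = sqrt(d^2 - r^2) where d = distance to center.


d = sqrt((-21+ 11)^2 + (-15-15)^2) = sqrt(100+900) = 31.6228
L = sqrt(1000.0000 - 4) = sqrt(996.0000) = 31.5595

31.5595


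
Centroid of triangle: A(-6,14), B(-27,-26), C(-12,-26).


Gx = (-6- 27- 12)/3 = -45/3 = -15.0000
Gy = (14- 26- 26)/3 = -38/3 = -12.6667

G = (-15.0000, -12.6667)


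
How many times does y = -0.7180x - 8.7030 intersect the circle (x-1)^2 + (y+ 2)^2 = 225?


Substitute y = -0.7180x - 8.7030: (x-1)^2 + (-0.7180x- 8.7030+ 2)^2 = 225
Expand to Ax^2 + Bx + C = 0, where b-k = -6.703
A = 1+m^2 = 1.515524
B = 2(m(b-k) - h) = 2(-0.7180*(-6.703) - 1) = 7.625508
C = h^2 + (b-k)^2 - r^2 = 1 + 44.930209 - 225 = -179.069791
disc = B^2-4AC = 58.1484 + 1085.5383 = 1143.6867
disc > 0

2 intersection points


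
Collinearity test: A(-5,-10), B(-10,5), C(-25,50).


-5*(5-50) - 10*(50+ 10) - 25*(-10-5)
= 225 - 600 + 375 = 0

Yes, collinear (determinant = 0)


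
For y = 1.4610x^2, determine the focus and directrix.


a = 1.4610
1/(4a) = 0.1711
Focus = (0, 0.1711)
Directrix: y = -0.1711

Focus = (0, 0.1711), Directrix: y = -0.1711


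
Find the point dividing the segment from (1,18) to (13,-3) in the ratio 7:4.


Px = (7*13 + 4*1)/11 = 95/11 = 8.6364
Py = (7*(-3) + 4*18)/11 = 51/11 = 4.6364

P = (8.6364, 4.6364)


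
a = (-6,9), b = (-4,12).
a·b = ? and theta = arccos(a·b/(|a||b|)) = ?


a·b = -6*(-4) + 9*12 = 24 + 108 = 132
|a| = sqrt(36+81) = 10.8167
|b| = sqrt(16+144) = 12.6491
cos(theta) = 132/(sqrt(117)*sqrt(160)) = 132/sqrt(18720) = 0.964764
theta = arccos(132/sqrt(18720)) = 15.2551 degrees

a·b = 132, theta = 15.2551 deg


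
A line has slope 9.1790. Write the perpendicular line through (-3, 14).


Perpendicular slope = -1/m1 = -1/9.1790 = -0.1089
b2 = y0 - m2*x0 = 14 - 3/9.1790 = 14 - 0.3268 = 13.6732

y = -0.1089x + 13.6732


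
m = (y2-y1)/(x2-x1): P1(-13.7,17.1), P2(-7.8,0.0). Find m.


dy = 0.0 - 17.1 = -17.1
dx = -7.8 + 13.7 = 5.9
m = -17.1/5.9 = -2.8983

m = -2.8983


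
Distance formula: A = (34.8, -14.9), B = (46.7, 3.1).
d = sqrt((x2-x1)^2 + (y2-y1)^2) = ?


dx = 46.7 - 34.8 = 11.9
dy = 3.1 + 14.9 = 18.0
d = sqrt(141.61 + 324.0) = sqrt(465.61) = 21.5780

21.5780


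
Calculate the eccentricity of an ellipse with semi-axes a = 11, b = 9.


c = sqrt(121-81) = sqrt(40) = 6.3246
e = c/a = sqrt(40)/11 = 0.5750

e = 0.5750


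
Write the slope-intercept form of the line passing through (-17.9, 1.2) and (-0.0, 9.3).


m = (8.1)/(17.9) = 0.4525
b = y1 - m*x1 = 1.2 - (8.1*(-17.9))/(17.9) = 1.2 + 8.1000 = 9.3000

y = 0.4525x + 9.3000


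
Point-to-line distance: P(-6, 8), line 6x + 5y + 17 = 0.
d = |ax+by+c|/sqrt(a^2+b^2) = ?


|6*(-6) + 5*8 + 17| = |21| = 21
sqrt(36 + 25) = sqrt(61) = 7.8102
d = 21/sqrt(61) = 2.6888

2.6888


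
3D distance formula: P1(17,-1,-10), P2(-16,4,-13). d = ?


dx=-33, dy=5, dz=-3
d = sqrt(1089+25+9) = sqrt(1123) = 33.5112

33.5112


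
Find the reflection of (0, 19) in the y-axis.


Reflection rule for y-axis: (-x, y)
(0, 19) -> (0, 19)

(0, 19)


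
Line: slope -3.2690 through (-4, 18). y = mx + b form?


y - 18 = -3.2690(x + 4)
y = -3.2690x + 18 + 3.2690*(-4)
y = -3.2690x + 4.9240

y = -3.2690x + 4.9240


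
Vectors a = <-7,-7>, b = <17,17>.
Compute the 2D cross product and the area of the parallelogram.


cross = -7*17 + 7*17 = -119 + 119 = 0
Parallelogram area = |0| = 0

cross = 0, parallelogram area = 0


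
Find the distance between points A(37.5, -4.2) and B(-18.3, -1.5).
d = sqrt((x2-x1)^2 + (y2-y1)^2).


dx = -18.3 - 37.5 = -55.8
dy = -1.5 + 4.2 = 2.7
d = sqrt(3113.64 + 7.29) = sqrt(3120.93) = 55.8653

55.8653


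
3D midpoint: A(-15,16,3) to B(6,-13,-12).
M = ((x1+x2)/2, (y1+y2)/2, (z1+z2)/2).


Mx = (-15+6)/2 = -4.5000
My = (16- 13)/2 = 1.5000
Mz = (3- 12)/2 = -4.5000

M = (-4.5000, 1.5000, -4.5000)


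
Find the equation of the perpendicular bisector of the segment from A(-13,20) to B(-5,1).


Midpoint = (-9, 10.5)
Slope of AB = dy/dx = -19/8 = -2.3750
Perp slope = -dx/dy = 8/19 = 0.4211
b = My - (perp slope)*Mx = 10.5 + (8*(-9))/(-19) = 10.5 + 3.7895 = 14.2895

y = 0.4211x + 14.2895


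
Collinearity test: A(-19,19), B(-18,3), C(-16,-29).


-19*(3+ 29) - 18*(-29-19) - 16*(19-3)
= -608 + 864 - 256 = 0

Yes, collinear (determinant = 0)


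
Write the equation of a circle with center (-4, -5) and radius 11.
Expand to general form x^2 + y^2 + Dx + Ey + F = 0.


(x+ 4)^2 + (y+ 5)^2 = 11^2
D = -2h = 8, E = -2k = 10
F = h^2+k^2-r^2 = 16+25-121 = -80

x^2 + y^2 + 8x + 10y - 80 = 0


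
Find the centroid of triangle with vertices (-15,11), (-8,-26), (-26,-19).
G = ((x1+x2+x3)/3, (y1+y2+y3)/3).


Gx = (-15- 8- 26)/3 = -49/3 = -16.3333
Gy = (11- 26- 19)/3 = -34/3 = -11.3333

G = (-16.3333, -11.3333)


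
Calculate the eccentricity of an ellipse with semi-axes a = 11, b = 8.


c = sqrt(121-64) = sqrt(57) = 7.5498
e = c/a = sqrt(57)/11 = 0.6863

e = 0.6863


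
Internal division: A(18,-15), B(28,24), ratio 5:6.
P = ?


Px = (5*28 + 6*18)/11 = 248/11 = 22.5455
Py = (5*24 + 6*(-15))/11 = 30/11 = 2.7273

P = (22.5455, 2.7273)


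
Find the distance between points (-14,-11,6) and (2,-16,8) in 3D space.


dx=16, dy=-5, dz=2
d = sqrt(256+25+4) = sqrt(285) = 16.8819

16.8819


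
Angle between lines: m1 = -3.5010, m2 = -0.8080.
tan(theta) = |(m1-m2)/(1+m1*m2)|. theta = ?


m1-m2 = -2.693
1+m1*m2 = 3.828808
tan(theta) = |-2.693/3.828808| = 0.703352
theta = arctan(|-2.693/3.828808|) = 35.1207 degrees (acute angle)

35.1207 degrees


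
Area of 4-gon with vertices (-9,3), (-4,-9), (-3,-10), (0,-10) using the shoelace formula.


sum(xi*y_{i+1}) = -9*(-9) - 4*(-10) - 3*(-10) + 0*3 = 151
sum(yi*x_{i+1}) = 3*(-4) - 9*(-3) - 10*0 - 10*(-9) = 105
Area = |151 - 105|/2 = 46/2 = 23.0000

23.0000 sq units


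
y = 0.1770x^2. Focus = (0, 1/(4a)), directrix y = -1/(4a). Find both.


a = 0.1770
1/(4a) = 1.4124
Focus = (0, 1.4124)
Directrix: y = -1.4124

Focus = (0, 1.4124), Directrix: y = -1.4124


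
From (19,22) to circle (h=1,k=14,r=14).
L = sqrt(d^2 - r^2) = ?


d = sqrt((19-1)^2 + (22-14)^2) = sqrt(324+64) = 19.6977
L = sqrt(388.0000 - 196) = sqrt(192.0000) = 13.8564

13.8564


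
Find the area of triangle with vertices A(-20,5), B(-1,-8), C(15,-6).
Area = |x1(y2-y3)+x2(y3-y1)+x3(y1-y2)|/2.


-20*(-8+ 6) = 40
-1*(-6-5) = 11
15*(5+ 8) = 195
sum = 246
Area = |246|/2 = 123.0000

123.0000 sq units


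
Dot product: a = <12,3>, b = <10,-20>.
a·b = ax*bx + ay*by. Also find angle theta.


a·b = 12*10 + 3*(-20) = 120 - 60 = 60
|a| = sqrt(144+9) = 12.3693
|b| = sqrt(100+400) = 22.3607
cos(theta) = 60/(sqrt(153)*sqrt(500)) = 60/sqrt(76500) = 0.216930
theta = arccos(60/sqrt(76500)) = 77.4712 degrees

a·b = 60, theta = 77.4712 deg


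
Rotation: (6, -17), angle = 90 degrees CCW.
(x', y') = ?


cos(90) = 0, sin(90) = 1
x' = 6*0 + 17*1 = 17
y' = 6*1 - 17*0 = 6

(17, 6)


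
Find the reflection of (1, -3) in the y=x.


Reflection rule for y=x: (y, x)
(1, -3) -> (-3, 1)

(-3, 1)


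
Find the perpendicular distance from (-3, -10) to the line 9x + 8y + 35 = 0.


|9*(-3) + 8*(-10) + 35| = |-72| = 72
sqrt(81 + 64) = sqrt(145) = 12.0416
d = 72/sqrt(145) = 5.9793

5.9793


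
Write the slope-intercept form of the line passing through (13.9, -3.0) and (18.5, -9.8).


m = (-6.8)/(4.6) = -1.4783
b = y1 - m*x1 = -3.0 - (-6.8*13.9)/(4.6) = -3.0 + 20.5478 = 17.5478

y = -1.4783x + 17.5478


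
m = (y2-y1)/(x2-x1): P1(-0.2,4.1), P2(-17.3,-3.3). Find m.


dy = -3.3 - 4.1 = -7.4
dx = -17.3 + 0.2 = -17.1
m = -7.4/(-17.1) = 0.4327

m = 0.4327


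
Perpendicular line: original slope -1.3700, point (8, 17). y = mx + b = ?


Perpendicular slope = -1/m1 = -1/(-1.3700) = 0.7299
b2 = y0 - m2*x0 = 17 + 8/(-1.3700) = 17 - 5.8394 = 11.1606

y = 0.7299x + 11.1606


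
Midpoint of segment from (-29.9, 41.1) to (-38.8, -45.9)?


Mx = (-29.9 - 38.8)/2 = -68.7/2 = -34.3500
My = (41.1 - 45.9)/2 = -4.8/2 = -2.4000

(-34.3500, -2.4000)


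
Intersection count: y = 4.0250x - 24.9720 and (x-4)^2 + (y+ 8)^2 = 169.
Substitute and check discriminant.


Substitute y = 4.0250x - 24.9720: (x-4)^2 + (4.0250x- 24.9720+ 8)^2 = 169
Expand to Ax^2 + Bx + C = 0, where b-k = -16.972
A = 1+m^2 = 17.200625
B = 2(m(b-k) - h) = 2(4.0250*(-16.972) - 4) = -144.6246
C = h^2 + (b-k)^2 - r^2 = 16 + 288.048784 - 169 = 135.048784
disc = B^2-4AC = 20916.2749 - 9291.6940 = 11624.5809
disc > 0

2 intersection points


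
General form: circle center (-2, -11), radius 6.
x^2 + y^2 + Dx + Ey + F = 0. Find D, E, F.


(x+ 2)^2 + (y+ 11)^2 = 6^2
D = -2h = 4, E = -2k = 22
F = h^2+k^2-r^2 = 4+121-36 = 89

D = 4, E = 22, F = 89


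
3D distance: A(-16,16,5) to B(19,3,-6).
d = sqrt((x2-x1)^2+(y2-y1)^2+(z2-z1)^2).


dx=35, dy=-13, dz=-11
d = sqrt(1225+169+121) = sqrt(1515) = 38.9230

38.9230


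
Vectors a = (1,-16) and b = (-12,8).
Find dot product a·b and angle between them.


a·b = 1*(-12) - 16*8 = -12 - 128 = -140
|a| = sqrt(1+256) = 16.0312
|b| = sqrt(144+64) = 14.4222
cos(theta) = -140/(sqrt(257)*sqrt(208)) = -140/sqrt(53456) = -0.605522
theta = arccos(-140/sqrt(53456)) = 127.2664 degrees

a·b = -140, theta = 127.2664 deg


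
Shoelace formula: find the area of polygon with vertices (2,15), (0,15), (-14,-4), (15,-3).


sum(xi*y_{i+1}) = 2*15 + 0*(-4) - 14*(-3) + 15*15 = 297
sum(yi*x_{i+1}) = 15*0 + 15*(-14) - 4*15 - 3*2 = -276
Area = |297 + 276|/2 = 573/2 = 286.5000

286.5000 sq units


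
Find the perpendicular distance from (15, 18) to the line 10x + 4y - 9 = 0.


|10*15 + 4*18 - 9| = |213| = 213
sqrt(100 + 16) = sqrt(116) = 10.7703
d = 213/sqrt(116) = 19.7766

19.7766


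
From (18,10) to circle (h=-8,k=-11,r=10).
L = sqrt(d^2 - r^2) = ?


d = sqrt((18+ 8)^2 + (10+ 11)^2) = sqrt(676+441) = 33.4215
L = sqrt(1117.0000 - 100) = sqrt(1017.0000) = 31.8904

31.8904


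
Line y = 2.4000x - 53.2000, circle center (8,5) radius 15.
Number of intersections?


Substitute y = 2.4000x - 53.2000: (x-8)^2 + (2.4000x- 53.2000-5)^2 = 225
Expand to Ax^2 + Bx + C = 0, where b-k = -58.2
A = 1+m^2 = 6.76
B = 2(m(b-k) - h) = 2(2.4000*(-58.2) - 8) = -295.36
C = h^2 + (b-k)^2 - r^2 = 64 + 3387.24 - 225 = 3226.24
disc = B^2-4AC = 87237.5296 - 87237.5296 = 0
disc = 0

1 intersection point (tangent)


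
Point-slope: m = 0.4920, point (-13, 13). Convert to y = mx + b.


y - 13 = 0.4920(x + 13)
y = 0.4920x + 13 - 0.4920*(-13)
y = 0.4920x + 19.3960

y = 0.4920x + 19.3960


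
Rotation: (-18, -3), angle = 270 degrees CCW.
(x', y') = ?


cos(270) = 0, sin(270) = -1
x' = -18*0 + 3*(-1) = -3
y' = -18*(-1) - 3*0 = 18

(-3, 18)


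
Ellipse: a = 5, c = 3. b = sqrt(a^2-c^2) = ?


b^2 = 5^2 - (3)^2 = 25 - 9 = 16
b = sqrt(16) = 4

b = 4


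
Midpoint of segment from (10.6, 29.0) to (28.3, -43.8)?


Mx = (10.6 + 28.3)/2 = 38.9/2 = 19.4500
My = (29.0 - 43.8)/2 = -14.8/2 = -7.4000

(19.4500, -7.4000)


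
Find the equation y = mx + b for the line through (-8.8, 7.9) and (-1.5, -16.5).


m = (-24.4)/(7.3) = -3.3425
b = y1 - m*x1 = 7.9 - (-24.4*(-8.8))/(7.3) = 7.9 - 29.4137 = -21.5137

y = -3.3425x - 21.5137


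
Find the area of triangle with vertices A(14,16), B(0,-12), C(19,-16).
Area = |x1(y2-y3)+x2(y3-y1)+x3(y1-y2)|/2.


14*(-12+ 16) = 56
0*(-16-16) = 0
19*(16+ 12) = 532
sum = 588
Area = |588|/2 = 294.0000

294.0000 sq units


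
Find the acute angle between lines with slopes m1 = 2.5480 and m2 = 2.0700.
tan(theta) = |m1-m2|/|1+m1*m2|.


m1-m2 = 0.478
1+m1*m2 = 6.27436
tan(theta) = |0.478/6.27436| = 0.076183
theta = arctan(|0.478/6.27436|) = 4.3566 degrees (acute angle)

4.3566 degrees


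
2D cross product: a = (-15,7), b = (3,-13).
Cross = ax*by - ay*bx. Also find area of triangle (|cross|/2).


cross = -15*(-13) - 7*3 = 195 - 21 = 174
Triangle area = |174|/2 = 174/2 = 87.0000

cross = 174, triangle area = 87.0000


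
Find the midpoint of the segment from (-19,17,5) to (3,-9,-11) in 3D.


Mx = (-19+3)/2 = -8.0000
My = (17- 9)/2 = 4.0000
Mz = (5- 11)/2 = -3.0000

M = (-8.0000, 4.0000, -3.0000)


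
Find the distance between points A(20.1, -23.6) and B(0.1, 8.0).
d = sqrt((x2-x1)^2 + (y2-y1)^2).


dx = 0.1 - 20.1 = -20.0
dy = 8.0 + 23.6 = 31.6
d = sqrt(400.0 + 998.56) = sqrt(1398.56) = 37.3973

37.3973


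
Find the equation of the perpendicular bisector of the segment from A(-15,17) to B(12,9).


Midpoint = (-1.5, 13)
Slope of AB = dy/dx = -8/27 = -0.2963
Perp slope = -dx/dy = 27/8 = 3.3750
b = My - (perp slope)*Mx = 13 + (27*(-1.5))/(-8) = 13 + 5.0625 = 18.0625

y = 3.3750x + 18.0625


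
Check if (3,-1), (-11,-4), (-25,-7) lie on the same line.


3*(-4+ 7) - 11*(-7+ 1) - 25*(-1+ 4)
= 9 + 66 - 75 = 0

Yes, collinear (determinant = 0)


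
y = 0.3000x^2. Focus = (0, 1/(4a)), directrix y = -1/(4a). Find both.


a = 0.3000
1/(4a) = 0.8333
Focus = (0, 0.8333)
Directrix: y = -0.8333

Focus = (0, 0.8333), Directrix: y = -0.8333


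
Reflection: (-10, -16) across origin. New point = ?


Reflection rule for origin: (-x, -y)
(-10, -16) -> (10, 16)

(10, 16)


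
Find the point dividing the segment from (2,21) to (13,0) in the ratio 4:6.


Px = (4*13 + 6*2)/10 = 64/10 = 6.4000
Py = (4*0 + 6*21)/10 = 126/10 = 12.6000

P = (6.4000, 12.6000)


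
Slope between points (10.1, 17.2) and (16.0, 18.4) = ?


dy = 18.4 - 17.2 = 1.2
dx = 16.0 - 10.1 = 5.9
m = 1.2/5.9 = 0.2034

m = 0.2034


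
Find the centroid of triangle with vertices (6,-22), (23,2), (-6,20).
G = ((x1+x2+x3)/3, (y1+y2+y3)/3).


Gx = (6+23- 6)/3 = 23/3 = 7.6667
Gy = (-22+2+20)/3 = 0/3 = 0

G = (7.6667, 0)


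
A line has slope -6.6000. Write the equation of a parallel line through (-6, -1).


Parallel lines have equal slopes.
m2 = -6.6000
b2 = -1 + 6.6000*(-6) = -40.6000

y = -6.6000x - 40.6000


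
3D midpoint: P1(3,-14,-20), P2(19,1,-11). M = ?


Mx = (3+19)/2 = 11.0000
My = (-14+1)/2 = -6.5000
Mz = (-20- 11)/2 = -15.5000

M = (11.0000, -6.5000, -15.5000)


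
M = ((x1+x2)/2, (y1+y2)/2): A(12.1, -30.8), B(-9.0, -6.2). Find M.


Mx = (12.1 - 9.0)/2 = 3.1/2 = 1.5500
My = (-30.8 - 6.2)/2 = -37.0/2 = -18.5000

(1.5500, -18.5000)


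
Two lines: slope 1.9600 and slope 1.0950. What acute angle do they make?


m1-m2 = 0.865
1+m1*m2 = 3.1462
tan(theta) = |0.865/3.1462| = 0.274935
theta = arctan(|0.865/3.1462|) = 15.3728 degrees (acute angle)

15.3728 degrees


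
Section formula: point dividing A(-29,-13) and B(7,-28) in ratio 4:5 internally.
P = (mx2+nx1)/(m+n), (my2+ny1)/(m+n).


Px = (4*7 + 5*(-29))/9 = -117/9 = -13.0000
Py = (4*(-28) + 5*(-13))/9 = -177/9 = -19.6667

P = (-13.0000, -19.6667)


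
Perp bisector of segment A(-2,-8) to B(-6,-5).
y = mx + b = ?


Midpoint = (-4, -6.5)
Slope of AB = dy/dx = 3/(-4) = -0.7500
Perp slope = -dx/dy = 4/3 = 1.3333
b = My - (perp slope)*Mx = -6.5 + (-4*(-4))/3 = -6.5 + 5.3333 = -1.1667

y = 1.3333x - 1.1667


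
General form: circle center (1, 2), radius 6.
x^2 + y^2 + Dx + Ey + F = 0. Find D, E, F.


(x-1)^2 + (y-2)^2 = 6^2
D = -2h = -2, E = -2k = -4
F = h^2+k^2-r^2 = 1+4-36 = -31

D = -2, E = -4, F = -31


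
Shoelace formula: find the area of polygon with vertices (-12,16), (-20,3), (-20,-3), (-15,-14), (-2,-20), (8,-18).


sum(xi*y_{i+1}) = -12*3 - 20*(-3) - 20*(-14) - 15*(-20) - 2*(-18) + 8*16 = 768
sum(yi*x_{i+1}) = 16*(-20) + 3*(-20) - 3*(-15) - 14*(-2) - 20*8 - 18*(-12) = -251
Area = |768 + 251|/2 = 1019/2 = 509.5000

509.5000 sq units


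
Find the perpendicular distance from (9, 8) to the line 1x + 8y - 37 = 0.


|1*9 + 8*8 - 37| = |36| = 36
sqrt(1 + 64) = sqrt(65) = 8.0623
d = 36/sqrt(65) = 4.4653

4.4653


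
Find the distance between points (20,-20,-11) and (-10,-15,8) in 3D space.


dx=-30, dy=5, dz=19
d = sqrt(900+25+361) = sqrt(1286) = 35.8608

35.8608


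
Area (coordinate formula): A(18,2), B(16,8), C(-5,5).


18*(8-5) = 54
16*(5-2) = 48
-5*(2-8) = 30
sum = 132
Area = |132|/2 = 66.0000

66.0000 sq units


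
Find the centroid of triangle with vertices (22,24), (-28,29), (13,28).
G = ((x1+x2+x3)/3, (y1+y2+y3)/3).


Gx = (22- 28+13)/3 = 7/3 = 2.3333
Gy = (24+29+28)/3 = 81/3 = 27.0000

G = (2.3333, 27.0000)


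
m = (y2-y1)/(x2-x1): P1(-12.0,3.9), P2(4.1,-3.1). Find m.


dy = -3.1 - 3.9 = -7.0
dx = 4.1 + 12.0 = 16.1
m = -7.0/16.1 = -0.4348

m = -0.4348


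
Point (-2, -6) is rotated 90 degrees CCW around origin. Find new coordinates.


cos(90) = 0, sin(90) = 1
x' = -2*0 + 6*1 = 6
y' = -2*1 - 6*0 = -2

(6, -2)


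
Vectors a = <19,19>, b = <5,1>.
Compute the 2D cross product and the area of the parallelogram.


cross = 19*1 - 19*5 = 19 - 95 = -76
Parallelogram area = |-76| = 76

cross = -76, parallelogram area = 76


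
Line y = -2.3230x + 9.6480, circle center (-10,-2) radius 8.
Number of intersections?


Substitute y = -2.3230x + 9.6480: (x+ 10)^2 + (-2.3230x+9.6480+ 2)^2 = 64
Expand to Ax^2 + Bx + C = 0, where b-k = 11.648
A = 1+m^2 = 6.396329
B = 2(m(b-k) - h) = 2(-2.3230*11.648 + 10) = -34.116608
C = h^2 + (b-k)^2 - r^2 = 100 + 135.675904 - 64 = 171.675904
disc = B^2-4AC = 1163.9429 - 4392.3823 = -3228.4394
disc < 0

0 intersection points


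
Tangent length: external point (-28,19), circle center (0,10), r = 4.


d = sqrt((-28-0)^2 + (19-10)^2) = sqrt(784+81) = 29.4109
L = sqrt(865.0000 - 16) = sqrt(849.0000) = 29.1376

29.1376


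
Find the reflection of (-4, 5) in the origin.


Reflection rule for origin: (-x, -y)
(-4, 5) -> (4, -5)

(4, -5)


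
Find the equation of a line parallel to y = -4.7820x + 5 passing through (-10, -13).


Parallel lines have equal slopes.
m2 = -4.7820
b2 = -13 + 4.7820*(-10) = -60.8200

y = -4.7820x - 60.8200


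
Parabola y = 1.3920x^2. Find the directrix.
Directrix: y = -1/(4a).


a = 1.3920
1/(4a) = 0.1796
directrix: y = -0.1796 = -0.1796

y = -0.1796


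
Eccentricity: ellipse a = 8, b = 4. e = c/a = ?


c = sqrt(64-16) = sqrt(48) = 6.9282
e = c/a = sqrt(48)/8 = 0.8660

e = 0.8660


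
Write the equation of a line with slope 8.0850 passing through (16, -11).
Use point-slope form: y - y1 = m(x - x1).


y + 11 = 8.0850(x - 16)
y = 8.0850x - 11 - 8.0850*16
y = 8.0850x - 140.3600

y = 8.0850x - 140.3600


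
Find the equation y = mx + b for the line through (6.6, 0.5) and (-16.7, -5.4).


m = (-5.9)/(-23.3) = 0.2532
b = y1 - m*x1 = 0.5 - (-5.9*6.6)/(-23.3) = 0.5 - 1.6712 = -1.1712

y = 0.2532x - 1.1712


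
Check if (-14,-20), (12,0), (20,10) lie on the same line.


-14*(0-10) + 12*(10+ 20) + 20*(-20-0)
= 140 + 360 - 400 = 100

No, not collinear (determinant = 100)


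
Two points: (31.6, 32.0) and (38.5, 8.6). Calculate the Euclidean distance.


dx = 38.5 - 31.6 = 6.9
dy = 8.6 - 32.0 = -23.4
d = sqrt(47.61 + 547.56) = sqrt(595.17) = 24.3961

24.3961


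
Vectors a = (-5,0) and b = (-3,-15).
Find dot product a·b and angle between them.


a·b = -5*(-3) + 0*(-15) = 15 + 0 = 15
|a| = sqrt(25+0) = 5.0000
|b| = sqrt(9+225) = 15.2971
cos(theta) = 15/(sqrt(25)*sqrt(234)) = 15/sqrt(5850) = 0.196116
theta = arccos(15/sqrt(5850)) = 78.6901 degrees

a·b = 15, theta = 78.6901 deg


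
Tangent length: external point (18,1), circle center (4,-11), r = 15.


d = sqrt((18-4)^2 + (1+ 11)^2) = sqrt(196+144) = 18.4391
L = sqrt(340.0000 - 225) = sqrt(115.0000) = 10.7238

10.7238


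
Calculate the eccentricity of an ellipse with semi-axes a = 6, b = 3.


c = sqrt(36-9) = sqrt(27) = 5.1962
e = c/a = sqrt(27)/6 = 0.8660

e = 0.8660


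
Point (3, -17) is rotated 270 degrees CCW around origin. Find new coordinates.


cos(270) = 0, sin(270) = -1
x' = 3*0 + 17*(-1) = -17
y' = 3*(-1) - 17*0 = -3

(-17, -3)


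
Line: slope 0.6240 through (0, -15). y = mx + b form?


y + 15 = 0.6240(x - 0)
y = 0.6240x - 15 - 0.6240*0
y = 0.6240x - 15.0000

y = 0.6240x - 15.0000


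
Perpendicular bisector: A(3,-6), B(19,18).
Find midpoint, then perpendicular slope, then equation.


Midpoint = (11, 6)
Slope of AB = dy/dx = 24/16 = 1.5000
Perp slope = -dx/dy = -16/24 = -0.6667
b = My - (perp slope)*Mx = 6 + (16*11)/24 = 6 + 7.3333 = 13.3333

y = -0.6667x + 13.3333


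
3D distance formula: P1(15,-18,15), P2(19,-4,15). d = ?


dx=4, dy=14, dz=0
d = sqrt(16+196+0) = sqrt(212) = 14.5602

14.5602


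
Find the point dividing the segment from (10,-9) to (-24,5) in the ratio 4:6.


Px = (4*(-24) + 6*10)/10 = -36/10 = -3.6000
Py = (4*5 + 6*(-9))/10 = -34/10 = -3.4000

P = (-3.6000, -3.4000)


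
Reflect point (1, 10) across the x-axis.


Reflection rule for x-axis: (x, -y)
(1, 10) -> (1, -10)

(1, -10)


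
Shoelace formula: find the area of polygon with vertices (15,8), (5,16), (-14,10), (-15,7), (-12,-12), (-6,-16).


sum(xi*y_{i+1}) = 15*16 + 5*10 - 14*7 - 15*(-12) - 12*(-16) - 6*8 = 516
sum(yi*x_{i+1}) = 8*5 + 16*(-14) + 10*(-15) + 7*(-12) - 12*(-6) - 16*15 = -586
Area = |516 + 586|/2 = 1102/2 = 551.0000

551.0000 sq units


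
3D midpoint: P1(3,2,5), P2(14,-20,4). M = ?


Mx = (3+14)/2 = 8.5000
My = (2- 20)/2 = -9.0000
Mz = (5+4)/2 = 4.5000

M = (8.5000, -9.0000, 4.5000)


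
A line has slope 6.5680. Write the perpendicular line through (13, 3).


Perpendicular slope = -1/m1 = -1/6.5680 = -0.1523
b2 = y0 - m2*x0 = 3 + 13/6.5680 = 3 + 1.9793 = 4.9793

y = -0.1523x + 4.9793


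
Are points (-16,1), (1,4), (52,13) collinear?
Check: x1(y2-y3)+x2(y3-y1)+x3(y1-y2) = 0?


-16*(4-13) + 1*(13-1) + 52*(1-4)
= 144 + 12 - 156 = 0

Yes, collinear (determinant = 0)


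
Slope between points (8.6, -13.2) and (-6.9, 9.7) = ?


dy = 9.7 + 13.2 = 22.9
dx = -6.9 - 8.6 = -15.5
m = 22.9/(-15.5) = -1.4774

m = -1.4774


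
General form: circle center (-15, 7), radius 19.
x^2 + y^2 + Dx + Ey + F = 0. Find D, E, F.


(x+ 15)^2 + (y-7)^2 = 19^2
D = -2h = 30, E = -2k = -14
F = h^2+k^2-r^2 = 225+49-361 = -87

D = 30, E = -14, F = -87


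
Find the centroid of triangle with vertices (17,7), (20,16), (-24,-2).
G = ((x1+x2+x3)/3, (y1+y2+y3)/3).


Gx = (17+20- 24)/3 = 13/3 = 4.3333
Gy = (7+16- 2)/3 = 21/3 = 7.0000

G = (4.3333, 7.0000)


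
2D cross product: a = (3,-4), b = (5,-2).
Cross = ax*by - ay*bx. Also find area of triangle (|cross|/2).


cross = 3*(-2) + 4*5 = -6 + 20 = 14
Triangle area = |14|/2 = 14/2 = 7.0000

cross = 14, triangle area = 7.0000


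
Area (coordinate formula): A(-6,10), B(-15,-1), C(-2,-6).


-6*(-1+ 6) = -30
-15*(-6-10) = 240
-2*(10+ 1) = -22
sum = 188
Area = |188|/2 = 94.0000

94.0000 sq units


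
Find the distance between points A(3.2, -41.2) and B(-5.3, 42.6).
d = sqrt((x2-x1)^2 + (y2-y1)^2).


dx = -5.3 - 3.2 = -8.5
dy = 42.6 + 41.2 = 83.8
d = sqrt(72.25 + 7022.44) = sqrt(7094.69) = 84.2300

84.2300


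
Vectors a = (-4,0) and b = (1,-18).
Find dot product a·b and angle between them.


a·b = -4*1 + 0*(-18) = -4 + 0 = -4
|a| = sqrt(16+0) = 4.0000
|b| = sqrt(1+324) = 18.0278
cos(theta) = -4/(sqrt(16)*sqrt(325)) = -4/sqrt(5200) = -0.055470
theta = arccos(-4/sqrt(5200)) = 93.1798 degrees

a·b = -4, theta = 93.1798 deg


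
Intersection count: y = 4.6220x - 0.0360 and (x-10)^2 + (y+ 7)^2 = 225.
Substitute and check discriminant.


Substitute y = 4.6220x - 0.0360: (x-10)^2 + (4.6220x- 0.0360+ 7)^2 = 225
Expand to Ax^2 + Bx + C = 0, where b-k = 6.964
A = 1+m^2 = 22.362884
B = 2(m(b-k) - h) = 2(4.6220*6.964 - 10) = 44.375216
C = h^2 + (b-k)^2 - r^2 = 100 + 48.497296 - 225 = -76.502704
disc = B^2-4AC = 1969.1598 + 6843.2844 = 8812.4442
disc > 0

2 intersection points


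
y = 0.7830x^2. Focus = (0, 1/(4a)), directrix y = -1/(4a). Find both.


a = 0.7830
1/(4a) = 0.3193
Focus = (0, 0.3193)
Directrix: y = -0.3193

Focus = (0, 0.3193), Directrix: y = -0.3193


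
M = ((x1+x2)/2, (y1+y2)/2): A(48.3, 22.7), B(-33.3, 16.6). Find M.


Mx = (48.3 - 33.3)/2 = 15.0/2 = 7.5000
My = (22.7 + 16.6)/2 = 39.3/2 = 19.6500

(7.5000, 19.6500)


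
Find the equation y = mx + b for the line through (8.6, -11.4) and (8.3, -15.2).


m = (-3.8)/(-0.3) = 12.6667
b = y1 - m*x1 = -11.4 - (-3.8*8.6)/(-0.3) = -11.4 - 108.9333 = -120.3333

y = 12.6667x - 120.3333


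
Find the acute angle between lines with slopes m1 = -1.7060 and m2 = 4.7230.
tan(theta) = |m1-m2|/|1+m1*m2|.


m1-m2 = -6.429
1+m1*m2 = -7.057438
tan(theta) = |-6.429/(-7.057438)| = 0.910954
theta = arctan(|-6.429/(-7.057438)|) = 42.3321 degrees (acute angle)

42.3321 degrees


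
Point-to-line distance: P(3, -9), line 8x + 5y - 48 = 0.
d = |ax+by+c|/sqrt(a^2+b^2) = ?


|8*3 + 5*(-9) - 48| = |-69| = 69
sqrt(64 + 25) = sqrt(89) = 9.4340
d = 69/sqrt(89) = 7.3140

7.3140


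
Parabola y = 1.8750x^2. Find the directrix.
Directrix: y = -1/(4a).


a = 1.8750
1/(4a) = 0.1333
directrix: y = -0.1333 = -0.1333

y = -0.1333


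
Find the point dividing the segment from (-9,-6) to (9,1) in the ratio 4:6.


Px = (4*9 + 6*(-9))/10 = -18/10 = -1.8000
Py = (4*1 + 6*(-6))/10 = -32/10 = -3.2000

P = (-1.8000, -3.2000)


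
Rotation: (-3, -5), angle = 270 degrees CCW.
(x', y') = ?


cos(270) = 0, sin(270) = -1
x' = -3*0 + 5*(-1) = -5
y' = -3*(-1) - 5*0 = 3

(-5, 3)


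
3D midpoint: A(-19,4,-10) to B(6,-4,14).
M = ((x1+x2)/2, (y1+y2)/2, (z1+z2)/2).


Mx = (-19+6)/2 = -6.5000
My = (4- 4)/2 = 0
Mz = (-10+14)/2 = 2.0000

M = (-6.5000, 0, 2.0000)


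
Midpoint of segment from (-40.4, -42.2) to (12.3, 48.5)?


Mx = (-40.4 + 12.3)/2 = -28.1/2 = -14.0500
My = (-42.2 + 48.5)/2 = 6.3/2 = 3.1500

(-14.0500, 3.1500)


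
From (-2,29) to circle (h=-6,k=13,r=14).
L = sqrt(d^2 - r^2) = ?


d = sqrt((-2+ 6)^2 + (29-13)^2) = sqrt(16+256) = 16.4924
L = sqrt(272.0000 - 196) = sqrt(76.0000) = 8.7178

8.7178


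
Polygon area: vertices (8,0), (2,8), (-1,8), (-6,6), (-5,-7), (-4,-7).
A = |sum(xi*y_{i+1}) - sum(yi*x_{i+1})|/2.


sum(xi*y_{i+1}) = 8*8 + 2*8 - 1*6 - 6*(-7) - 5*(-7) - 4*0 = 151
sum(yi*x_{i+1}) = 0*2 + 8*(-1) + 8*(-6) + 6*(-5) - 7*(-4) - 7*8 = -114
Area = |151 + 114|/2 = 265/2 = 132.5000

132.5000 sq units


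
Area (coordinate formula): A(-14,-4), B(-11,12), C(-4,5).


-14*(12-5) = -98
-11*(5+ 4) = -99
-4*(-4-12) = 64
sum = -133
Area = |-133|/2 = 66.5000

66.5000 sq units


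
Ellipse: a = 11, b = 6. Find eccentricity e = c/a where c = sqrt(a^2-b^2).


c = sqrt(121-36) = sqrt(85) = 9.2195
e = c/a = sqrt(85)/11 = 0.8381

e = 0.8381


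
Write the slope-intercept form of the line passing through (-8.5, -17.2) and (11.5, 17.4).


m = (34.6)/(20.0) = 1.7300
b = y1 - m*x1 = -17.2 - (34.6*(-8.5))/(20.0) = -17.2 + 14.7050 = -2.4950

y = 1.7300x - 2.4950


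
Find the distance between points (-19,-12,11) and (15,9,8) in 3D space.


dx=34, dy=21, dz=-3
d = sqrt(1156+441+9) = sqrt(1606) = 40.0749

40.0749


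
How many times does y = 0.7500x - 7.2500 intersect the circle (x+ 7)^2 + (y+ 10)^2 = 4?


Substitute y = 0.7500x - 7.2500: (x+ 7)^2 + (0.7500x- 7.2500+ 10)^2 = 4
Expand to Ax^2 + Bx + C = 0, where b-k = 2.75
A = 1+m^2 = 1.5625
B = 2(m(b-k) - h) = 2(0.7500*2.75 + 7) = 18.125
C = h^2 + (b-k)^2 - r^2 = 49 + 7.5625 - 4 = 52.5625
disc = B^2-4AC = 328.5156 - 328.5156 = 0
disc = 0

1 intersection point (tangent)


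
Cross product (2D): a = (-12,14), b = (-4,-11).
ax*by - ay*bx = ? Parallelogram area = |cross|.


cross = -12*(-11) - 14*(-4) = 132 + 56 = 188
Parallelogram area = |188| = 188

cross = 188, parallelogram area = 188


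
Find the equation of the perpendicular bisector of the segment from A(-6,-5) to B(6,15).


Midpoint = (0, 5)
Slope of AB = dy/dx = 20/12 = 1.6667
Perp slope = -dx/dy = -12/20 = -0.6000
b = My - (perp slope)*Mx = 5 + (12*0)/20 = 5 + 0 = 5.0000

y = -0.6000x + 5.0000


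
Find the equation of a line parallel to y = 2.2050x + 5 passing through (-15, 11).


Parallel lines have equal slopes.
m2 = 2.2050
b2 = 11 - 2.2050*(-15) = 44.0750

y = 2.2050x + 44.0750


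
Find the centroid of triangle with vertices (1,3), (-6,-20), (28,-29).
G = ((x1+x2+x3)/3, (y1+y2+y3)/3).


Gx = (1- 6+28)/3 = 23/3 = 7.6667
Gy = (3- 20- 29)/3 = -46/3 = -15.3333

G = (7.6667, -15.3333)


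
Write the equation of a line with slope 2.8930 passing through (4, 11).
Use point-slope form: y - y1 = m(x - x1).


y - 11 = 2.8930(x - 4)
y = 2.8930x + 11 - 2.8930*4
y = 2.8930x - 0.5720

y = 2.8930x - 0.5720


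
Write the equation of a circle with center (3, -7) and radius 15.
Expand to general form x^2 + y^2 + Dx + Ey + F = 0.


(x-3)^2 + (y+ 7)^2 = 15^2
D = -2h = -6, E = -2k = 14
F = h^2+k^2-r^2 = 9+49-225 = -167

x^2 + y^2 - 6x + 14y - 167 = 0


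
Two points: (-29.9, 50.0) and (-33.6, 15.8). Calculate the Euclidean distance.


dx = -33.6 + 29.9 = -3.7
dy = 15.8 - 50.0 = -34.2
d = sqrt(13.69 + 1169.64) = sqrt(1183.33) = 34.3996

34.3996


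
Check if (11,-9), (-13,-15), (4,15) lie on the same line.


11*(-15-15) - 13*(15+ 9) + 4*(-9+ 15)
= -330 - 312 + 24 = -618

No, not collinear (determinant = -618)


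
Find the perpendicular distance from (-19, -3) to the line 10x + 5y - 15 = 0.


|10*(-19) + 5*(-3) - 15| = |-220| = 220
sqrt(100 + 25) = sqrt(125) = 11.1803
d = 220/sqrt(125) = 19.6774

19.6774


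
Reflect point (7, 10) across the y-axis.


Reflection rule for y-axis: (-x, y)
(7, 10) -> (-7, 10)

(-7, 10)


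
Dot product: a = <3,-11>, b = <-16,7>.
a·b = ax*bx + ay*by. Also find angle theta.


a·b = 3*(-16) - 11*7 = -48 - 77 = -125
|a| = sqrt(9+121) = 11.4018
|b| = sqrt(256+49) = 17.4642
cos(theta) = -125/(sqrt(130)*sqrt(305)) = -125/sqrt(39650) = -0.627752
theta = arccos(-125/sqrt(39650)) = 128.8845 degrees

a·b = -125, theta = 128.8845 deg


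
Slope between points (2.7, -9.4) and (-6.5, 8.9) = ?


dy = 8.9 + 9.4 = 18.3
dx = -6.5 - 2.7 = -9.2
m = 18.3/(-9.2) = -1.9891

m = -1.9891


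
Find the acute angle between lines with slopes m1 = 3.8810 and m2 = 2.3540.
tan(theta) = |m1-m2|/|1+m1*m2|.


m1-m2 = 1.527
1+m1*m2 = 10.135874
tan(theta) = |1.527/10.135874| = 0.150653
theta = arctan(|1.527/10.135874|) = 8.5674 degrees (acute angle)

8.5674 degrees


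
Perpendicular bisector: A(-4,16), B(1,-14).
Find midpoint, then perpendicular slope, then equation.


Midpoint = (-1.5, 1)
Slope of AB = dy/dx = -30/5 = -6.0000
Perp slope = -dx/dy = 5/30 = 0.1667
b = My - (perp slope)*Mx = 1 + (5*(-1.5))/(-30) = 1 + 0.2500 = 1.2500

y = 0.1667x + 1.2500


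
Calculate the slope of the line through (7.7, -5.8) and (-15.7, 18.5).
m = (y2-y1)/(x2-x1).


dy = 18.5 + 5.8 = 24.3
dx = -15.7 - 7.7 = -23.4
m = 24.3/(-23.4) = -1.0385

m = -1.0385


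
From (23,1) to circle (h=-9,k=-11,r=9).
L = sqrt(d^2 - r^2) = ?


d = sqrt((23+ 9)^2 + (1+ 11)^2) = sqrt(1024+144) = 34.1760
L = sqrt(1168.0000 - 81) = sqrt(1087.0000) = 32.9697

32.9697


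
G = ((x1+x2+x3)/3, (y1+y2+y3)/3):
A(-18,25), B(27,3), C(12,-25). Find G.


Gx = (-18+27+12)/3 = 21/3 = 7.0000
Gy = (25+3- 25)/3 = 3/3 = 1.0000

G = (7.0000, 1.0000)


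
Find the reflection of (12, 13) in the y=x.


Reflection rule for y=x: (y, x)
(12, 13) -> (13, 12)

(13, 12)


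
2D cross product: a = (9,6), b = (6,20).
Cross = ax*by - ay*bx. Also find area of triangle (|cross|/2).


cross = 9*20 - 6*6 = 180 - 36 = 144
Triangle area = |144|/2 = 144/2 = 72.0000

cross = 144, triangle area = 72.0000


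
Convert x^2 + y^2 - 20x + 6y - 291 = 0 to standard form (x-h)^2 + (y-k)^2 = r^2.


h = -D/2 = 20/2 = 10
k = -E/2 = -6/2 = -3
r^2 = h^2 + k^2 - F = 100 + 9 + 291 = 400
r = 20

Center (10, -3), radius = 20


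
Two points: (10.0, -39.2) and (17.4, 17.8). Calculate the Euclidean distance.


dx = 17.4 - 10.0 = 7.4
dy = 17.8 + 39.2 = 57.0
d = sqrt(54.76 + 3249.0) = sqrt(3303.76) = 57.4783

57.4783


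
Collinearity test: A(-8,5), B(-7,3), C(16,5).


-8*(3-5) - 7*(5-5) + 16*(5-3)
= 16 + 0 + 32 = 48

No, not collinear (determinant = 48)


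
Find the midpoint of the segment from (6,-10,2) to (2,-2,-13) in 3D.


Mx = (6+2)/2 = 4.0000
My = (-10- 2)/2 = -6.0000
Mz = (2- 13)/2 = -5.5000

M = (4.0000, -6.0000, -5.5000)


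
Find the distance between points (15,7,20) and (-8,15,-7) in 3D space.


dx=-23, dy=8, dz=-27
d = sqrt(529+64+729) = sqrt(1322) = 36.3593

36.3593


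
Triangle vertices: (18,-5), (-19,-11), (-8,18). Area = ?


18*(-11-18) = -522
-19*(18+ 5) = -437
-8*(-5+ 11) = -48
sum = -1007
Area = |-1007|/2 = 503.5000

503.5000 sq units


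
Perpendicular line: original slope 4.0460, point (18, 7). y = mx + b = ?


Perpendicular slope = -1/m1 = -1/4.0460 = -0.2472
b2 = y0 - m2*x0 = 7 + 18/4.0460 = 7 + 4.4488 = 11.4488

y = -0.2472x + 11.4488


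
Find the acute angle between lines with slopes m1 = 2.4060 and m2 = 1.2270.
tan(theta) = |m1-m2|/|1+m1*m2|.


m1-m2 = 1.179
1+m1*m2 = 3.952162
tan(theta) = |1.179/3.952162| = 0.298318
theta = arctan(|1.179/3.952162|) = 16.6108 degrees (acute angle)

16.6108 degrees


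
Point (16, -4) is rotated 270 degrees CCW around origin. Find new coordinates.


cos(270) = 0, sin(270) = -1
x' = 16*0 + 4*(-1) = -4
y' = 16*(-1) - 4*0 = -16

(-4, -16)


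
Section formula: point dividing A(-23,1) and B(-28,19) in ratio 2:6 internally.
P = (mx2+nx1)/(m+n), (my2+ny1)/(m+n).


Px = (2*(-28) + 6*(-23))/8 = -194/8 = -24.2500
Py = (2*19 + 6*1)/8 = 44/8 = 5.5000

P = (-24.2500, 5.5000)


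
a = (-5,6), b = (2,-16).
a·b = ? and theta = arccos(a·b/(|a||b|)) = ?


a·b = -5*2 + 6*(-16) = -10 - 96 = -106
|a| = sqrt(25+36) = 7.8102
|b| = sqrt(4+256) = 16.1245
cos(theta) = -106/(sqrt(61)*sqrt(260)) = -106/sqrt(15860) = -0.841694
theta = arccos(-106/sqrt(15860)) = 147.3194 degrees

a·b = -106, theta = 147.3194 deg


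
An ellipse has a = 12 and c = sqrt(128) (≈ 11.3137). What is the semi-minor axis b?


b^2 = 12^2 - (sqrt(128))^2 = 144 - 128 = 16
b = sqrt(16) = 4

b = 4


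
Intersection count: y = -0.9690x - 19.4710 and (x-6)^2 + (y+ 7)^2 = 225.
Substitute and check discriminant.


Substitute y = -0.9690x - 19.4710: (x-6)^2 + (-0.9690x- 19.4710+ 7)^2 = 225
Expand to Ax^2 + Bx + C = 0, where b-k = -12.471
A = 1+m^2 = 1.938961
B = 2(m(b-k) - h) = 2(-0.9690*(-12.471) - 6) = 12.168798
C = h^2 + (b-k)^2 - r^2 = 36 + 155.525841 - 225 = -33.474159
disc = B^2-4AC = 148.0796 + 259.6204 = 407.7000
disc > 0

2 intersection points


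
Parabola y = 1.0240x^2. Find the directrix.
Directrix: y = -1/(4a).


a = 1.0240
1/(4a) = 0.2441
directrix: y = -0.2441 = -0.2441

y = -0.2441


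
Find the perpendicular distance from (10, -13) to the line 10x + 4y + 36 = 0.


|10*10 + 4*(-13) + 36| = |84| = 84
sqrt(100 + 16) = sqrt(116) = 10.7703
d = 84/sqrt(116) = 7.7992

7.7992


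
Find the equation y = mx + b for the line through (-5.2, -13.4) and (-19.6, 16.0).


m = (29.4)/(-14.4) = -2.0417
b = y1 - m*x1 = -13.4 - (29.4*(-5.2))/(-14.4) = -13.4 - 10.6167 = -24.0167

y = -2.0417x - 24.0167


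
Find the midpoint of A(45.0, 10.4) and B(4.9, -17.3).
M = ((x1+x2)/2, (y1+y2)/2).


Mx = (45.0 + 4.9)/2 = 49.9/2 = 24.9500
My = (10.4 - 17.3)/2 = -6.9/2 = -3.4500

(24.9500, -3.4500)


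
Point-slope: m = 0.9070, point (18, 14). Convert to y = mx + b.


y - 14 = 0.9070(x - 18)
y = 0.9070x + 14 - 0.9070*18
y = 0.9070x - 2.3260

y = 0.9070x - 2.3260


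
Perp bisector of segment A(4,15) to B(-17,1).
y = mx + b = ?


Midpoint = (-6.5, 8)
Slope of AB = dy/dx = -14/(-21) = 0.6667
Perp slope = -dx/dy = -21/14 = -1.5000
b = My - (perp slope)*Mx = 8 + (-21*(-6.5))/(-14) = 8 - 9.7500 = -1.7500

y = -1.5000x - 1.7500


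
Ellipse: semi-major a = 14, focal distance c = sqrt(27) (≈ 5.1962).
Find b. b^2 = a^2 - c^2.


b^2 = 14^2 - (sqrt(27))^2 = 196 - 27 = 169
b = sqrt(169) = 13

b = 13


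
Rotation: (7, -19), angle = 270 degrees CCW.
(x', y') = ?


cos(270) = 0, sin(270) = -1
x' = 7*0 + 19*(-1) = -19
y' = 7*(-1) - 19*0 = -7

(-19, -7)


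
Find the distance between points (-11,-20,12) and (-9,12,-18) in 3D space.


dx=2, dy=32, dz=-30
d = sqrt(4+1024+900) = sqrt(1928) = 43.9090

43.9090


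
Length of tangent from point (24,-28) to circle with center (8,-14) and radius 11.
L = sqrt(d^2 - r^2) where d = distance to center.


d = sqrt((24-8)^2 + (-28+ 14)^2) = sqrt(256+196) = 21.2603
L = sqrt(452.0000 - 121) = sqrt(331.0000) = 18.1934

18.1934


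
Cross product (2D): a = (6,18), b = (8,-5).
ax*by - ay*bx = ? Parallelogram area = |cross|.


cross = 6*(-5) - 18*8 = -30 - 144 = -174
Parallelogram area = |-174| = 174

cross = -174, parallelogram area = 174


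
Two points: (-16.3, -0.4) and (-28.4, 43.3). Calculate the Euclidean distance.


dx = -28.4 + 16.3 = -12.1
dy = 43.3 + 0.4 = 43.7
d = sqrt(146.41 + 1909.69) = sqrt(2056.1) = 45.3442

45.3442
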